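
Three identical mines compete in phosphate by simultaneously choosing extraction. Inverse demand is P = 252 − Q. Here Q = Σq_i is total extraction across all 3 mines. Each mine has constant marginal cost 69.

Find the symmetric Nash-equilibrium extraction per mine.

45.75

A representative mine's profit is π_i = q_i(252 − Q) − 69q_i, with Q = q_i + Σ_{j≠i} q_j.
First-order condition: 183 − 2q_i − Σ_{j≠i} q_j = 0.
In a symmetric equilibrium every mine chooses the same q, so Σ_{j≠i} q_j = 2q. The condition becomes 183 − 4q = 0, giving q = 183/4 = 45.75.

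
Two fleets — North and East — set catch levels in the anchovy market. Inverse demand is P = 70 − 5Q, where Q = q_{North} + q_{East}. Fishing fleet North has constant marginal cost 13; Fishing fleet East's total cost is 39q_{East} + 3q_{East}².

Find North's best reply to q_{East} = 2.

Fishing fleet North's profit: π = q_{North}(70 − 5(q_{North} + q_{East})) − 13q_{North}.
∂π/∂q_{North} = 57 − 10q_{North} − 5q_{East} = 0, so q_{North} = 5.7 − 0.5q_{East}.
At q_{East} = 2: q_{North} = 5.7 − 0.5·2 = 4.7.

4.7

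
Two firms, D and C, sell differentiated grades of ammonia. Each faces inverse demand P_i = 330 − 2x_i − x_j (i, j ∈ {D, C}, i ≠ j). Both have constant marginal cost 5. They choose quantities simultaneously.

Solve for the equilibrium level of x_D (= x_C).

Firm D's profit: π = x_D(330 − 2x_D − x_C) − 5x_D.
∂π/∂x_D = 325 − 4x_D − x_C = 0 ⇒ x_D = 81.25 − 0.25x_C.
By symmetry x_C = x_D; substituting into the reaction function, 1.25x_D = 81.25 and x_D = 65.

65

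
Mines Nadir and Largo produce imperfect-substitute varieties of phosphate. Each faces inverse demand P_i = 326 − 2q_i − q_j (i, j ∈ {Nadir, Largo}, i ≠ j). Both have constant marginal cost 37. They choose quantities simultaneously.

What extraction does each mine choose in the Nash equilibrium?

57.8

Mine Nadir's profit: π = q_{Nadir}(326 − 2q_{Nadir} − q_{Largo}) − 37q_{Nadir}.
∂π/∂q_{Nadir} = 289 − 4q_{Nadir} − q_{Largo} = 0 ⇒ q_{Nadir} = 72.25 − 0.25q_{Largo}.
The game is symmetric, so in equilibrium q_{Largo} = q_{Nadir}: the reaction function gives 1.25q_{Nadir} = 72.25, hence q_{Nadir} = 57.8.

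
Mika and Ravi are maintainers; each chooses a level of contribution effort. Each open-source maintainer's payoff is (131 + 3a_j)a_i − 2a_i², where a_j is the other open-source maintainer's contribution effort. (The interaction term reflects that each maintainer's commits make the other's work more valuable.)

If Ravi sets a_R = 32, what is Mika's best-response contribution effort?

56.75

Mika's payoff is (131 + 3a_R)a_M − 2a_M².
∂π/∂a_M = 131 + 3a_R − 4a_M = 0, so a_M = 32.75 + 0.75a_R.
At a_R = 32: a_M = 32.75 + 0.75·32 = 56.75.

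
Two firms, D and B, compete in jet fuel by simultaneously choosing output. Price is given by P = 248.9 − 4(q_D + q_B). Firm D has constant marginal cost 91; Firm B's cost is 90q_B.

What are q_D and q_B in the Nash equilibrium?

Firm D's profit: π = q_D(248.9 − 4(q_D + q_B)) − 91q_D.
∂π/∂q_D = 157.9 − 8q_D − 4q_B = 0, so q_D = 19.7375 − 0.5q_B.
By the same steps for B: q_B = 19.8625 − 0.5q_D.
Substituting the second reaction function into the first: q_D = 19.7375 − 0.5(19.8625 − 0.5q_D), which gives 0.75q_D = 1569/160 ⇒ q_D = 13.075.
Then q_B = 19.8625 − 0.5·13.075 = 13.325.

13.075, 13.325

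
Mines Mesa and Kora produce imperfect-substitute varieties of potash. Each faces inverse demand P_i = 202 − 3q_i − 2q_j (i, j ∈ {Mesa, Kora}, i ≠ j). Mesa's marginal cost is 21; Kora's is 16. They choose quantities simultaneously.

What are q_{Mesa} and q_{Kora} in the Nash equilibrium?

22.3125, 23.5625

Mine Mesa's profit: π = q_{Mesa}(202 − 3q_{Mesa} − 2q_{Kora}) − 21q_{Mesa}.
∂π/∂q_{Mesa} = 181 − 6q_{Mesa} − 2q_{Kora} = 0 ⇒ q_{Mesa} = 181/6 − (1/3)q_{Kora}.
Similarly q_{Kora} = 31 − (1/3)q_{Mesa}.
Solving the two reaction functions simultaneously: (1 − (−1/3)(−1/3))q_{Mesa} = 181/6 − (1/3)·31, so (8/9)q_{Mesa} = 119/6 and q_{Mesa} = 22.3125.
Then q_{Kora} = 31 − (1/3)·22.3125 = 23.5625.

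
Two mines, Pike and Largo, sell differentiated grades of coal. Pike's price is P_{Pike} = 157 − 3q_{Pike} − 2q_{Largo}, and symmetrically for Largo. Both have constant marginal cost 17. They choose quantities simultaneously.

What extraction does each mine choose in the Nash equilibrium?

Mine Pike's profit: π = q_{Pike}(157 − 3q_{Pike} − 2q_{Largo}) − 17q_{Pike}.
∂π/∂q_{Pike} = 140 − 6q_{Pike} − 2q_{Largo} = 0 ⇒ q_{Pike} = 70/3 − (1/3)q_{Largo}.
By symmetry q_{Largo} = q_{Pike}; substituting into the reaction function, (4/3)q_{Pike} = 70/3 and q_{Pike} = 17.5.

17.5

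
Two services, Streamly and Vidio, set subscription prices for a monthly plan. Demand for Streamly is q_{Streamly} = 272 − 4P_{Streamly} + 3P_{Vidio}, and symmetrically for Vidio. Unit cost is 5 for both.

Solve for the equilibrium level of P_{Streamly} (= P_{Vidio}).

Streamly's profit: π = (P_{Streamly} − 5)(272 − 4P_{Streamly} + 3P_{Vidio}).
∂π/∂P_{Streamly} = 292 − 8P_{Streamly} + 3P_{Vidio} = 0 ⇒ P_{Streamly} = 36.5 + 0.375P_{Vidio}.
The game is symmetric, so in equilibrium P_{Vidio} = P_{Streamly}: the reaction function gives 0.625P_{Streamly} = 36.5, hence P_{Streamly} = 58.4.

58.4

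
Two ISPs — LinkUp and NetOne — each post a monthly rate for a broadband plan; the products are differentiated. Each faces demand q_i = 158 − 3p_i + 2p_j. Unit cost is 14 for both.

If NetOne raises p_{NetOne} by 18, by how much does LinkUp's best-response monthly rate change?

LinkUp's profit: π = (p_{LinkUp} − 14)(158 − 3p_{LinkUp} + 2p_{NetOne}).
∂π/∂p_{LinkUp} = 200 − 6p_{LinkUp} + 2p_{NetOne} = 0 ⇒ p_{LinkUp} = 100/3 + (1/3)p_{NetOne}.
The reaction-function slope is 1/3, so an 18-unit rise in p_{NetOne} moves p_{LinkUp} by 1/3 × 18 = 6. LinkUp's best response rises — the actions are strategic complements.

6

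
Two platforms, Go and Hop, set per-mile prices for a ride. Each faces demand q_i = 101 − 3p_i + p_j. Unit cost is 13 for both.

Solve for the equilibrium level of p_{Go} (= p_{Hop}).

Go's profit: π = (p_{Go} − 13)(101 − 3p_{Go} + p_{Hop}).
∂π/∂p_{Go} = 140 − 6p_{Go} + p_{Hop} = 0 ⇒ p_{Go} = 70/3 + (1/6)p_{Hop}.
By symmetry p_{Hop} = p_{Go}; substituting into the reaction function, (5/6)p_{Go} = 70/3 and p_{Go} = 28.

28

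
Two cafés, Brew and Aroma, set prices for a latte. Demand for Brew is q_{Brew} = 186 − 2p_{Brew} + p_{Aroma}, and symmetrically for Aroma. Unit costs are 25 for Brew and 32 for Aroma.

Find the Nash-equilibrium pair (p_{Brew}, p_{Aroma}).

79.6, 82.4

Brew's profit: π = (p_{Brew} − 25)(186 − 2p_{Brew} + p_{Aroma}).
∂π/∂p_{Brew} = 236 − 4p_{Brew} + p_{Aroma} = 0 ⇒ p_{Brew} = 59 + 0.25p_{Aroma}.
Similarly p_{Aroma} = 62.5 + 0.25p_{Brew}.
Plugging p_{Aroma} into Brew's best response: p_{Brew} = 59 + 0.25(62.5 + 0.25p_{Brew}) ⇒ 0.9375p_{Brew} = 74.625, so p_{Brew} = 79.6.
Then p_{Aroma} = 62.5 + 0.25·79.6 = 82.4.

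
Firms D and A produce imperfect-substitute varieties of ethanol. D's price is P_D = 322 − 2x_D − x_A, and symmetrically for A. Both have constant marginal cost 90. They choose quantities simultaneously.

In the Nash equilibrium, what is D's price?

Firm D's profit: π = x_D(322 − 2x_D − x_A) − 90x_D.
∂π/∂x_D = 232 − 4x_D − x_A = 0 ⇒ x_D = 58 − 0.25x_A.
Setting x_D = x_A in the reaction function: x_D = 58 − 0.25x_D, so x_D = 58 / 1.25 = 46.4.
P_D = 322 − 2·46.4 − 46.4 = 182.8.

182.8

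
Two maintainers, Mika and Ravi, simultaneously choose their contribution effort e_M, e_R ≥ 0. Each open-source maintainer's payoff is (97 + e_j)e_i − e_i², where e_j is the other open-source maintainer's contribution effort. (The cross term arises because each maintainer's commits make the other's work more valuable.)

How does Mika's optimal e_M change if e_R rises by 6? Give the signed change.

3

Mika's payoff is (97 + e_R)e_M − e_M².
∂π/∂e_M = 97 + e_R − 2e_M = 0, so e_M = 48.5 + 0.5e_R.
The reaction-function slope is 0.5, so a 6-unit rise in e_R moves e_M by 0.5 × 6 = 3. Mika's best response rises — the actions are strategic complements.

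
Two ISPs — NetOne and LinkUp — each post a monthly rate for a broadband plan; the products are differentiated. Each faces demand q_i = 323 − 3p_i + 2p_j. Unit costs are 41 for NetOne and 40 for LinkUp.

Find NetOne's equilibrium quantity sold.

NetOne's profit: π = (p_{NetOne} − 41)(323 − 3p_{NetOne} + 2p_{LinkUp}).
∂π/∂p_{NetOne} = 446 − 6p_{NetOne} + 2p_{LinkUp} = 0 ⇒ p_{NetOne} = 223/3 + (1/3)p_{LinkUp}.
Similarly p_{LinkUp} = 443/6 + (1/3)p_{NetOne}.
Substituting the second reaction function into the first: p_{NetOne} = 223/3 + (1/3)(443/6 + (1/3)p_{NetOne}), which gives (8/9)p_{NetOne} = 1781/18 ⇒ p_{NetOne} = 111.3125.
Then p_{LinkUp} = 443/6 + (1/3)·111.3125 = 110.9375.
q_{NetOne} = 323 − 3·111.3125 + 2·110.9375 = 210.9375.

210.9375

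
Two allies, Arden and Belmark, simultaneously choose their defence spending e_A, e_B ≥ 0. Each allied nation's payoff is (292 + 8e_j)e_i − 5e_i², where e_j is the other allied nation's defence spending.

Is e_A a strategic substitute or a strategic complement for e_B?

strategic complements

Arden's payoff is (292 + 8e_B)e_A − 5e_A².
∂π/∂e_A = 292 + 8e_B − 10e_A = 0, so e_A = 29.2 + 0.8e_B.
The best-response slope de_A/de_B = 0.8 > 0: the reaction function is upward-sloping, so the choices are strategic complements.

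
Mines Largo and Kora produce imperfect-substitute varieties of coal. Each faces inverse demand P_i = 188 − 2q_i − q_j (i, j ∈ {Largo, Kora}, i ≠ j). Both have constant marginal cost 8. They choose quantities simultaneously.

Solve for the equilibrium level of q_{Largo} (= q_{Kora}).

Mine Largo's profit: π = q_{Largo}(188 − 2q_{Largo} − q_{Kora}) − 8q_{Largo}.
∂π/∂q_{Largo} = 180 − 4q_{Largo} − q_{Kora} = 0 ⇒ q_{Largo} = 45 − 0.25q_{Kora}.
Setting q_{Largo} = q_{Kora} in the reaction function: q_{Largo} = 45 − 0.25q_{Largo}, so q_{Largo} = 45 / 1.25 = 36.

36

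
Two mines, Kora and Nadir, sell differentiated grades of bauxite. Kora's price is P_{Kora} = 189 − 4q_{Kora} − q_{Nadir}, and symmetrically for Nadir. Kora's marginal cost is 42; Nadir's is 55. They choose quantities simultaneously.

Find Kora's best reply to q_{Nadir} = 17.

16.25

Mine Kora's profit: π = q_{Kora}(189 − 4q_{Kora} − q_{Nadir}) − 42q_{Kora}.
∂π/∂q_{Kora} = 147 − 8q_{Kora} − q_{Nadir} = 0 ⇒ q_{Kora} = 18.375 − 0.125q_{Nadir}.
At q_{Nadir} = 17: q_{Kora} = 18.375 − 0.125·17 = 16.25.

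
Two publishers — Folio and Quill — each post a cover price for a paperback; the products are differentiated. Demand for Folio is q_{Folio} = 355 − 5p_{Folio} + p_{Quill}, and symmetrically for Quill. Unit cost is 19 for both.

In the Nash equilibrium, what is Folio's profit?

Folio's profit: π = (p_{Folio} − 19)(355 − 5p_{Folio} + p_{Quill}).
∂π/∂p_{Folio} = 450 − 10p_{Folio} + p_{Quill} = 0 ⇒ p_{Folio} = 45 + 0.1p_{Quill}.
Setting p_{Folio} = p_{Quill} in the reaction function: p_{Folio} = 45 + 0.1p_{Folio}, so p_{Folio} = 45 / 0.9 = 50.
q_{Folio} = 355 − 5·50 + 50 = 155.
Profit = (50 − 19)·155 = 4805.

4805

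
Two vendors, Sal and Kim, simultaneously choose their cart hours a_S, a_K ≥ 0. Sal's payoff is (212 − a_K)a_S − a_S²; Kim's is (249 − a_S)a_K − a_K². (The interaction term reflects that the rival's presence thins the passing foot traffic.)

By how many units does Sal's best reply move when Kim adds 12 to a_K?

Expanding Sal's payoff: 212a_S − a_Ka_S − a_S².
∂π/∂a_S = 212 − a_K − 2a_S = 0, so a_S = 106 − 0.5a_K.
The reaction-function slope is −0.5, so a 12-unit rise in a_K moves a_S by −0.5 × 12 = −6. Sal's best response falls — the actions are strategic substitutes.

-6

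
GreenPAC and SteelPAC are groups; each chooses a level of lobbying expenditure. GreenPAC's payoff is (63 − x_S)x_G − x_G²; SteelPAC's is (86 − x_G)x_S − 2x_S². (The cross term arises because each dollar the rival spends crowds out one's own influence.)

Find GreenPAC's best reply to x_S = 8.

Expanding GreenPAC's payoff: 63x_G − x_Sx_G − x_G².
∂π/∂x_G = 63 − x_S − 2x_G = 0, so x_G = 31.5 − 0.5x_S.
At x_S = 8: x_G = 31.5 − 0.5·8 = 27.5.

27.5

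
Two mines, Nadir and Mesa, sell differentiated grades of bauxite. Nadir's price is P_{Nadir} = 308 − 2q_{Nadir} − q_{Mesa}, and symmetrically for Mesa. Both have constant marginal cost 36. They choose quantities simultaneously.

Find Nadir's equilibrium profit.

Mine Nadir's profit: π = q_{Nadir}(308 − 2q_{Nadir} − q_{Mesa}) − 36q_{Nadir}.
∂π/∂q_{Nadir} = 272 − 4q_{Nadir} − q_{Mesa} = 0 ⇒ q_{Nadir} = 68 − 0.25q_{Mesa}.
The game is symmetric, so in equilibrium q_{Mesa} = q_{Nadir}: the reaction function gives 1.25q_{Nadir} = 68, hence q_{Nadir} = 54.4.
P_{Nadir} = 308 − 2·54.4 − 54.4 = 144.8.
Profit = (144.8 − 36)·54.4 = 5918.72.

5918.72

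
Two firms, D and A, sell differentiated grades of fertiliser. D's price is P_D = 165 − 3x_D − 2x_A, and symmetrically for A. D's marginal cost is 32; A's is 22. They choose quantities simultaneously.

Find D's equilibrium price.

Firm D's profit: π = x_D(165 − 3x_D − 2x_A) − 32x_D.
∂π/∂x_D = 133 − 6x_D − 2x_A = 0 ⇒ x_D = 133/6 − (1/3)x_A.
Similarly x_A = 143/6 − (1/3)x_D.
Plugging x_A into D's best response: x_D = 133/6 − (1/3)(143/6 − (1/3)x_D) ⇒ (8/9)x_D = 128/9, so x_D = 16.
Then x_A = 143/6 − (1/3)·16 = 18.5.
P_D = 165 − 3·16 − 2·18.5 = 80.

80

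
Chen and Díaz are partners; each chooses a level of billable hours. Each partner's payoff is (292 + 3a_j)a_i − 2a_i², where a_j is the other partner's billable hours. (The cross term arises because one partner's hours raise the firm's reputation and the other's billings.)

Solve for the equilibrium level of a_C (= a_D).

292

Chen's payoff is (292 + 3a_D)a_C − 2a_C².
∂π/∂a_C = 292 + 3a_D − 4a_C = 0, so a_C = 73 + 0.75a_D.
The game is symmetric, so in equilibrium a_D = a_C: the reaction function gives 0.25a_C = 73, hence a_C = 292.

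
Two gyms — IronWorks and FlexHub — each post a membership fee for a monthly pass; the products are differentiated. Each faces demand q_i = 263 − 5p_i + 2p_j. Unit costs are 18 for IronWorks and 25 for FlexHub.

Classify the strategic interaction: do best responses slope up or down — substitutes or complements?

IronWorks's profit: π = (p_{IronWorks} − 18)(263 − 5p_{IronWorks} + 2p_{FlexHub}).
∂π/∂p_{IronWorks} = 353 − 10p_{IronWorks} + 2p_{FlexHub} = 0 ⇒ p_{IronWorks} = 35.3 + 0.2p_{FlexHub}.
The best-response slope dp_{IronWorks}/dp_{FlexHub} = 0.2 > 0: the reaction function is upward-sloping, so the choices are strategic complements.

strategic complements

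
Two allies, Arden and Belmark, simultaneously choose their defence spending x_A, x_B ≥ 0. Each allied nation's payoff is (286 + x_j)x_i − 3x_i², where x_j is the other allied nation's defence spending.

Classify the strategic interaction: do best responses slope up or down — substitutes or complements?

strategic complements

Arden's payoff is (286 + x_B)x_A − 3x_A².
∂π/∂x_A = 286 + x_B − 6x_A = 0, so x_A = 143/3 + (1/6)x_B.
The best-response slope dx_A/dx_B = 1/6 > 0: the reaction function is upward-sloping, so the choices are strategic complements.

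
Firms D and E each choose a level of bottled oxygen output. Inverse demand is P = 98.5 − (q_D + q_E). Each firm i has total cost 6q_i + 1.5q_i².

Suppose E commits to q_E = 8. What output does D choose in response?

16.9

Firm D's profit: π = q_D(98.5 − (q_D + q_E)) − 6q_D − 1.5q_D².
∂π/∂q_D = 92.5 − 5q_D − q_E = 0, so q_D = 18.5 − 0.2q_E.
At q_E = 8: q_D = 18.5 − 0.2·8 = 16.9.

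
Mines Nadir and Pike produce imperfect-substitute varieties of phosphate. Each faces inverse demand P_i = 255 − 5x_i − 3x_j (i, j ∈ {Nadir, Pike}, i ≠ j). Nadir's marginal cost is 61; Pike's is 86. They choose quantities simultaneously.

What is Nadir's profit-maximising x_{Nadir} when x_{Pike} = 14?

15.2

Mine Nadir's profit: π = x_{Nadir}(255 − 5x_{Nadir} − 3x_{Pike}) − 61x_{Nadir}.
∂π/∂x_{Nadir} = 194 − 10x_{Nadir} − 3x_{Pike} = 0 ⇒ x_{Nadir} = 19.4 − 0.3x_{Pike}.
At x_{Pike} = 14: x_{Nadir} = 19.4 − 0.3·14 = 15.2.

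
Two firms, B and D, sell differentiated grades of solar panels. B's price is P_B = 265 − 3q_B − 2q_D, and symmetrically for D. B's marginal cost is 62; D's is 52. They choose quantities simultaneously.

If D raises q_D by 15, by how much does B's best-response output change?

Firm B's profit: π = q_B(265 − 3q_B − 2q_D) − 62q_B.
∂π/∂q_B = 203 − 6q_B − 2q_D = 0 ⇒ q_B = 203/6 − (1/3)q_D.
The reaction-function slope is −1/3, so a 15-unit rise in q_D moves q_B by −1/3 × 15 = −5. B's best response falls — the actions are strategic substitutes.

-5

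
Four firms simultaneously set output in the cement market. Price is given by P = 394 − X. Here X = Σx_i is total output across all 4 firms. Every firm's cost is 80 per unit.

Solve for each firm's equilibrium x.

62.8

A representative firm's profit is π_i = x_i(394 − X) − 80x_i, with X = x_i + Σ_{j≠i} x_j.
First-order condition: 314 − 2x_i − Σ_{j≠i} x_j = 0.
Imposing symmetry (x_j = x for all j) turns Σ_{j≠i} x_j into 3x, so 314 = 5x and x = 62.8.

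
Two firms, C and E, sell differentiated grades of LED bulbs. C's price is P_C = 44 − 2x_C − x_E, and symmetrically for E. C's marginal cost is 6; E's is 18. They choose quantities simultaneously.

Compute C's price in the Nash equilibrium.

Firm C's profit: π = x_C(44 − 2x_C − x_E) − 6x_C.
∂π/∂x_C = 38 − 4x_C − x_E = 0 ⇒ x_C = 9.5 − 0.25x_E.
Similarly x_E = 6.5 − 0.25x_C.
Solving the two reaction functions simultaneously: (1 − (−0.25)(−0.25))x_C = 9.5 − 0.25·6.5, so 0.9375x_C = 7.875 and x_C = 8.4.
Then x_E = 6.5 − 0.25·8.4 = 4.4.
P_C = 44 − 2·8.4 − 4.4 = 22.8.

22.8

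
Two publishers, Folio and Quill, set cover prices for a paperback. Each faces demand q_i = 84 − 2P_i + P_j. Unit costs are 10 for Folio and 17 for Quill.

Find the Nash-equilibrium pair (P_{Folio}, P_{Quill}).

35.6, 38.4

Folio's profit: π = (P_{Folio} − 10)(84 − 2P_{Folio} + P_{Quill}).
∂π/∂P_{Folio} = 104 − 4P_{Folio} + P_{Quill} = 0 ⇒ P_{Folio} = 26 + 0.25P_{Quill}.
Similarly P_{Quill} = 29.5 + 0.25P_{Folio}.
Plugging P_{Quill} into Folio's best response: P_{Folio} = 26 + 0.25(29.5 + 0.25P_{Folio}) ⇒ 0.9375P_{Folio} = 33.375, so P_{Folio} = 35.6.
Then P_{Quill} = 29.5 + 0.25·35.6 = 38.4.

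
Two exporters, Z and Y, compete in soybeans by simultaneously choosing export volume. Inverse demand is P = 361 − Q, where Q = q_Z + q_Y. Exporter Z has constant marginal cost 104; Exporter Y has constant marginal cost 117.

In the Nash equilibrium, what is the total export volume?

167

Exporter Z's profit: π = q_Z(361 − (q_Z + q_Y)) − 104q_Z.
∂π/∂q_Z = 257 − 2q_Z − q_Y = 0, so q_Z = 128.5 − 0.5q_Y.
By the same steps for Y: q_Y = 122 − 0.5q_Z.
Plugging q_Y into Z's best response: q_Z = 128.5 − 0.5(122 − 0.5q_Z) ⇒ 0.75q_Z = 67.5, so q_Z = 90.
Then q_Y = 122 − 0.5·90 = 77.
Total export volume: 90 + 77 = 167.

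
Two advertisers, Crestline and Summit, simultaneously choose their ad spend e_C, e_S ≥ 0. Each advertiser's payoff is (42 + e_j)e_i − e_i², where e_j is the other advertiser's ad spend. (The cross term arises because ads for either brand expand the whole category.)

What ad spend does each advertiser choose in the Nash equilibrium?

42

Crestline's payoff is (42 + e_S)e_C − e_C².
∂π/∂e_C = 42 + e_S − 2e_C = 0, so e_C = 21 + 0.5e_S.
The game is symmetric, so in equilibrium e_S = e_C: the reaction function gives 0.5e_C = 21, hence e_C = 42.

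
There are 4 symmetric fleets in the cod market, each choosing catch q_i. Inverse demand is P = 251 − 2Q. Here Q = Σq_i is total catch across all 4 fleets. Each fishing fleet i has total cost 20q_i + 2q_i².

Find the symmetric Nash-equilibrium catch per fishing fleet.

A representative fishing fleet's profit is π_i = q_i(251 − 2Q) − 20q_i − 2q_i², with Q = q_i + Σ_{j≠i} q_j.
First-order condition: 231 − 8q_i − 2Σ_{j≠i} q_j = 0.
In a symmetric equilibrium every fishing fleet chooses the same q, so Σ_{j≠i} q_j = 3q. The condition becomes 231 − 14q = 0, giving q = 231/14 = 16.5.

16.5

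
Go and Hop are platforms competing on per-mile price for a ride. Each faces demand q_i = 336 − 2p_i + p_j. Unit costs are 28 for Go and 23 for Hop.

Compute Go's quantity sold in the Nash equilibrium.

Go's profit: π = (p_{Go} − 28)(336 − 2p_{Go} + p_{Hop}).
∂π/∂p_{Go} = 392 − 4p_{Go} + p_{Hop} = 0 ⇒ p_{Go} = 98 + 0.25p_{Hop}.
Similarly p_{Hop} = 95.5 + 0.25p_{Go}.
Solving the two reaction functions simultaneously: (1 − (0.25)(0.25))p_{Go} = 98 + 0.25·95.5, so 0.9375p_{Go} = 121.875 and p_{Go} = 130.
Then p_{Hop} = 95.5 + 0.25·130 = 128.
q_{Go} = 336 − 2·130 + 128 = 204.

204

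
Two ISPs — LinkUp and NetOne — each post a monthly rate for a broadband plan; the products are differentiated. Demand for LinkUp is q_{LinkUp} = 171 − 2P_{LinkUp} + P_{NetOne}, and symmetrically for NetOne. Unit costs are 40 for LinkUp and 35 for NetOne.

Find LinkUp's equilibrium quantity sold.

LinkUp's profit: π = (P_{LinkUp} − 40)(171 − 2P_{LinkUp} + P_{NetOne}).
∂π/∂P_{LinkUp} = 251 − 4P_{LinkUp} + P_{NetOne} = 0 ⇒ P_{LinkUp} = 62.75 + 0.25P_{NetOne}.
Similarly P_{NetOne} = 60.25 + 0.25P_{LinkUp}.
Substituting the second reaction function into the first: P_{LinkUp} = 62.75 + 0.25(60.25 + 0.25P_{LinkUp}), which gives 0.9375P_{LinkUp} = 77.8125 ⇒ P_{LinkUp} = 83.
Then P_{NetOne} = 60.25 + 0.25·83 = 81.
q_{LinkUp} = 171 − 2·83 + 81 = 86.

86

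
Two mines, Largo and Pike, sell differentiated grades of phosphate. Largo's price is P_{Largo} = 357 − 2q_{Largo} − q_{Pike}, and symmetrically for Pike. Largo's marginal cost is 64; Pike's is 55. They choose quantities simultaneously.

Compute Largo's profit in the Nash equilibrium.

Mine Largo's profit: π = q_{Largo}(357 − 2q_{Largo} − q_{Pike}) − 64q_{Largo}.
∂π/∂q_{Largo} = 293 − 4q_{Largo} − q_{Pike} = 0 ⇒ q_{Largo} = 73.25 − 0.25q_{Pike}.
Similarly q_{Pike} = 75.5 − 0.25q_{Largo}.
Substituting the second reaction function into the first: q_{Largo} = 73.25 − 0.25(75.5 − 0.25q_{Largo}), which gives 0.9375q_{Largo} = 54.375 ⇒ q_{Largo} = 58.
Then q_{Pike} = 75.5 − 0.25·58 = 61.
P_{Largo} = 357 − 2·58 − 61 = 180.
Profit = (180 − 64)·58 = 6728.

6728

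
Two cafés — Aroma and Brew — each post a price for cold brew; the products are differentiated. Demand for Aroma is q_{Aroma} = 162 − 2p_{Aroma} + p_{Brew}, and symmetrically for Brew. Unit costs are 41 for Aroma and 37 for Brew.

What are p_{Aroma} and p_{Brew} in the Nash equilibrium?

Aroma's profit: π = (p_{Aroma} − 41)(162 − 2p_{Aroma} + p_{Brew}).
∂π/∂p_{Aroma} = 244 − 4p_{Aroma} + p_{Brew} = 0 ⇒ p_{Aroma} = 61 + 0.25p_{Brew}.
Similarly p_{Brew} = 59 + 0.25p_{Aroma}.
Substituting the second reaction function into the first: p_{Aroma} = 61 + 0.25(59 + 0.25p_{Aroma}), which gives 0.9375p_{Aroma} = 75.75 ⇒ p_{Aroma} = 80.8.
Then p_{Brew} = 59 + 0.25·80.8 = 79.2.

80.8, 79.2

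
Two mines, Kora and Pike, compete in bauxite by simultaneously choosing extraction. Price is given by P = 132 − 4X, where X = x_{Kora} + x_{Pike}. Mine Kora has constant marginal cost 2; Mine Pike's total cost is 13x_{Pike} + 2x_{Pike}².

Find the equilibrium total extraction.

18.95

Mine Kora's profit: π = x_{Kora}(132 − 4(x_{Kora} + x_{Pike})) − 2x_{Kora}.
∂π/∂x_{Kora} = 130 − 8x_{Kora} − 4x_{Pike} = 0, so x_{Kora} = 16.25 − 0.5x_{Pike}.
For Pike: ∂π/∂x_{Pike} = 119 − 12x_{Pike} − 4x_{Kora} = 0 ⇒ x_{Pike} = 119/12 − (1/3)x_{Kora}.
Plugging x_{Pike} into Kora's best response: x_{Kora} = 16.25 − 0.5(119/12 − (1/3)x_{Kora}) ⇒ (5/6)x_{Kora} = 271/24, so x_{Kora} = 13.55.
Then x_{Pike} = 119/12 − (1/3)·13.55 = 5.4.
Total extraction: 13.55 + 5.4 = 18.95.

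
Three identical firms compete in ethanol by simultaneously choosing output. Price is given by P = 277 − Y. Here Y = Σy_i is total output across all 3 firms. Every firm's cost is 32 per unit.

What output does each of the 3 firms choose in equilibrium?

61.25

A representative firm's profit is π_i = y_i(277 − Y) − 32y_i, with Y = y_i + Σ_{j≠i} y_j.
First-order condition: 245 − 2y_i − Σ_{j≠i} y_j = 0.
In a symmetric equilibrium every firm chooses the same y, so Σ_{j≠i} y_j = 2y. The condition becomes 245 − 4y = 0, giving y = 245/4 = 61.25.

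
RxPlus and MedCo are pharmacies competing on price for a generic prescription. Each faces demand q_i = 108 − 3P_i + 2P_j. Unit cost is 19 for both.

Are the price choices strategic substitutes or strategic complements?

RxPlus's profit: π = (P_{RxPlus} − 19)(108 − 3P_{RxPlus} + 2P_{MedCo}).
∂π/∂P_{RxPlus} = 165 − 6P_{RxPlus} + 2P_{MedCo} = 0 ⇒ P_{RxPlus} = 27.5 + (1/3)P_{MedCo}.
The best-response slope dP_{RxPlus}/dP_{MedCo} = 1/3 > 0: the reaction function is upward-sloping, so the choices are strategic complements.

strategic complements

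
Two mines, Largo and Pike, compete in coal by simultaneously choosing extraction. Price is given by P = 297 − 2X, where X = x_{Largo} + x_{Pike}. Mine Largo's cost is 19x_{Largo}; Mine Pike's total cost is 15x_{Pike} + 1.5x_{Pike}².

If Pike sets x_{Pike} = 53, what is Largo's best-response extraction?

43

Mine Largo's profit: π = x_{Largo}(297 − 2(x_{Largo} + x_{Pike})) − 19x_{Largo}.
∂π/∂x_{Largo} = 278 − 4x_{Largo} − 2x_{Pike} = 0, so x_{Largo} = 69.5 − 0.5x_{Pike}.
At x_{Pike} = 53: x_{Largo} = 69.5 − 0.5·53 = 43.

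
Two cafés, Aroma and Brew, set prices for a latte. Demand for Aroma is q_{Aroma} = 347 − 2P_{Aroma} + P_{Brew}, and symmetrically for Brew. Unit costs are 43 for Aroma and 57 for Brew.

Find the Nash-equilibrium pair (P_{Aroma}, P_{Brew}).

146.2, 151.8

Aroma's profit: π = (P_{Aroma} − 43)(347 − 2P_{Aroma} + P_{Brew}).
∂π/∂P_{Aroma} = 433 − 4P_{Aroma} + P_{Brew} = 0 ⇒ P_{Aroma} = 108.25 + 0.25P_{Brew}.
Similarly P_{Brew} = 115.25 + 0.25P_{Aroma}.
Solving the two reaction functions simultaneously: (1 − (0.25)(0.25))P_{Aroma} = 108.25 + 0.25·115.25, so 0.9375P_{Aroma} = 137.0625 and P_{Aroma} = 146.2.
Then P_{Brew} = 115.25 + 0.25·146.2 = 151.8.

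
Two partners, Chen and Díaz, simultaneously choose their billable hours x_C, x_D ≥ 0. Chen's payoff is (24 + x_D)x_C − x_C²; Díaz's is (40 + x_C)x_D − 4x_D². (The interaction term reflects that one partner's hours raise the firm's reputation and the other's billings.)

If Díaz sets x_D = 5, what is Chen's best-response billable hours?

14.5

Expanding Chen's payoff: 24x_C + x_Dx_C − x_C².
∂π/∂x_C = 24 + x_D − 2x_C = 0, so x_C = 12 + 0.5x_D.
At x_D = 5: x_C = 12 + 0.5·5 = 14.5.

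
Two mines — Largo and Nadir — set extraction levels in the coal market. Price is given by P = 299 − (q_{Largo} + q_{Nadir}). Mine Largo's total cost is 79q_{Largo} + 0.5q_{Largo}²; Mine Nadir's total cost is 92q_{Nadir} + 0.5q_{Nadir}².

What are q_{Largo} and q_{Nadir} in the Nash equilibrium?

Mine Largo's profit: π = q_{Largo}(299 − (q_{Largo} + q_{Nadir})) − 79q_{Largo} − 0.5q_{Largo}².
∂π/∂q_{Largo} = 220 − 3q_{Largo} − q_{Nadir} = 0, so q_{Largo} = 220/3 − (1/3)q_{Nadir}.
By the same steps for Nadir: q_{Nadir} = 69 − (1/3)q_{Largo}.
Substituting the second reaction function into the first: q_{Largo} = 220/3 − (1/3)(69 − (1/3)q_{Largo}), which gives (8/9)q_{Largo} = 151/3 ⇒ q_{Largo} = 56.625.
Then q_{Nadir} = 69 − (1/3)·56.625 = 50.125.

56.625, 50.125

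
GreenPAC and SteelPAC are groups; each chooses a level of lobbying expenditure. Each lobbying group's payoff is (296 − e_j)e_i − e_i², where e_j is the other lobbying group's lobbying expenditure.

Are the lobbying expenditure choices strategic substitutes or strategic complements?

strategic substitutes

GreenPAC's payoff is (296 − e_S)e_G − e_G².
∂π/∂e_G = 296 − e_S − 2e_G = 0, so e_G = 148 − 0.5e_S.
The best-response slope de_G/de_S = −0.5 < 0: the reaction function is downward-sloping, so the choices are strategic substitutes.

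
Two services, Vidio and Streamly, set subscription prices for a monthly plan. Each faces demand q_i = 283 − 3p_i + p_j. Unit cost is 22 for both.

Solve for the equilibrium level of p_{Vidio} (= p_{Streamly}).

Vidio's profit: π = (p_{Vidio} − 22)(283 − 3p_{Vidio} + p_{Streamly}).
∂π/∂p_{Vidio} = 349 − 6p_{Vidio} + p_{Streamly} = 0 ⇒ p_{Vidio} = 349/6 + (1/6)p_{Streamly}.
The game is symmetric, so in equilibrium p_{Streamly} = p_{Vidio}: the reaction function gives (5/6)p_{Vidio} = 349/6, hence p_{Vidio} = 69.8.

69.8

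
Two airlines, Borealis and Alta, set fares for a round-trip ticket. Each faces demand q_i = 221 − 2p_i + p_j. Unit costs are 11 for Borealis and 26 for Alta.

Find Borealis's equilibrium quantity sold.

Borealis's profit: π = (p_{Borealis} − 11)(221 − 2p_{Borealis} + p_{Alta}).
∂π/∂p_{Borealis} = 243 − 4p_{Borealis} + p_{Alta} = 0 ⇒ p_{Borealis} = 60.75 + 0.25p_{Alta}.
Similarly p_{Alta} = 68.25 + 0.25p_{Borealis}.
Solving the two reaction functions simultaneously: (1 − (0.25)(0.25))p_{Borealis} = 60.75 + 0.25·68.25, so 0.9375p_{Borealis} = 77.8125 and p_{Borealis} = 83.
Then p_{Alta} = 68.25 + 0.25·83 = 89.
q_{Borealis} = 221 − 2·83 + 89 = 144.

144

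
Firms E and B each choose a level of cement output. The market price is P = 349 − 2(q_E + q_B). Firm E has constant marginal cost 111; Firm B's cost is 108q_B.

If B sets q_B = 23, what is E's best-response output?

48

Firm E's profit: π = q_E(349 − 2(q_E + q_B)) − 111q_E.
∂π/∂q_E = 238 − 4q_E − 2q_B = 0, so q_E = 59.5 − 0.5q_B.
At q_B = 23: q_E = 59.5 − 0.5·23 = 48.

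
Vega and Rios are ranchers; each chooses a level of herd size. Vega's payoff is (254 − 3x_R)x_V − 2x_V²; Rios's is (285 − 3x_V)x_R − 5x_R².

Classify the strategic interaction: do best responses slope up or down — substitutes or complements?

strategic substitutes

Expanding Vega's payoff: 254x_V − 3x_Rx_V − 2x_V².
∂π/∂x_V = 254 − 3x_R − 4x_V = 0, so x_V = 63.5 − 0.75x_R.
The best-response slope dx_V/dx_R = −0.75 < 0: the reaction function is downward-sloping, so the choices are strategic substitutes.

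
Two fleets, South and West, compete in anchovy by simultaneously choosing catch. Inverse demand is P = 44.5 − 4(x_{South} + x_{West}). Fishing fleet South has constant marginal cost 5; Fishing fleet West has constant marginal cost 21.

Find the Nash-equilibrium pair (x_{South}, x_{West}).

Fishing fleet South's profit: π = x_{South}(44.5 − 4(x_{South} + x_{West})) − 5x_{South}.
∂π/∂x_{South} = 39.5 − 8x_{South} − 4x_{West} = 0, so x_{South} = 4.9375 − 0.5x_{West}.
By the same steps for West: x_{West} = 2.9375 − 0.5x_{South}.
Solving the two reaction functions simultaneously: (1 − (−0.5)(−0.5))x_{South} = 4.9375 − 0.5·2.9375, so 0.75x_{South} = 111/32 and x_{South} = 4.625.
Then x_{West} = 2.9375 − 0.5·4.625 = 0.625.

4.625, 0.625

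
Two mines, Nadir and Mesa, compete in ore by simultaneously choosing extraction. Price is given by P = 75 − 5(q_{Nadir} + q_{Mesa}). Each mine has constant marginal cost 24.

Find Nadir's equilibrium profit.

Mine Nadir's profit: π = q_{Nadir}(75 − 5(q_{Nadir} + q_{Mesa})) − 24q_{Nadir}.
∂π/∂q_{Nadir} = 51 − 10q_{Nadir} − 5q_{Mesa} = 0, so q_{Nadir} = 5.1 − 0.5q_{Mesa}.
By symmetry q_{Mesa} = q_{Nadir}; substituting into the reaction function, 1.5q_{Nadir} = 5.1 and q_{Nadir} = 3.4.
Price P = 75 − 5·6.8 = 41.
Nadir's profit: (41 − 24)·3.4 = 57.8.

57.8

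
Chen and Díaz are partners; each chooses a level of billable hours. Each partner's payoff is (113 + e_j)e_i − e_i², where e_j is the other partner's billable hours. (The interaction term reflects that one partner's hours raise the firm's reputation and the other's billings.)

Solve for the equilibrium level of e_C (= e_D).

Chen's payoff is (113 + e_D)e_C − e_C².
∂π/∂e_C = 113 + e_D − 2e_C = 0, so e_C = 56.5 + 0.5e_D.
Setting e_C = e_D in the reaction function: e_C = 56.5 + 0.5e_C, so e_C = 56.5 / 0.5 = 113.

113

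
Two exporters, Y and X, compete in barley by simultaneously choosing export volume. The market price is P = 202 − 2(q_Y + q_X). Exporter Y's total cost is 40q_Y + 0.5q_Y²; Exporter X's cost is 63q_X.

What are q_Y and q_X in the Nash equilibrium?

23.125, 23.1875

Exporter Y's profit: π = q_Y(202 − 2(q_Y + q_X)) − 40q_Y − 0.5q_Y².
∂π/∂q_Y = 162 − 5q_Y − 2q_X = 0, so q_Y = 32.4 − 0.4q_X.
For X: ∂π/∂q_X = 139 − 4q_X − 2q_Y = 0 ⇒ q_X = 34.75 − 0.5q_Y.
Plugging q_X into Y's best response: q_Y = 32.4 − 0.4(34.75 − 0.5q_Y) ⇒ 0.8q_Y = 18.5, so q_Y = 23.125.
Then q_X = 34.75 − 0.5·23.125 = 23.1875.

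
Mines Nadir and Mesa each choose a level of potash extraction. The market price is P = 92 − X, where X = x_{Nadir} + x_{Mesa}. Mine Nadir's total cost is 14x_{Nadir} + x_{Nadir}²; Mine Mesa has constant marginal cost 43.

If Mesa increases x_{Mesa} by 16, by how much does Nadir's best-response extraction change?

-4

Mine Nadir's profit: π = x_{Nadir}(92 − (x_{Nadir} + x_{Mesa})) − 14x_{Nadir} − x_{Nadir}².
∂π/∂x_{Nadir} = 78 − 4x_{Nadir} − x_{Mesa} = 0, so x_{Nadir} = 19.5 − 0.25x_{Mesa}.
The reaction-function slope is −0.25, so a 16-unit rise in x_{Mesa} moves x_{Nadir} by −0.25 × 16 = −4. Nadir's best response falls — the actions are strategic substitutes.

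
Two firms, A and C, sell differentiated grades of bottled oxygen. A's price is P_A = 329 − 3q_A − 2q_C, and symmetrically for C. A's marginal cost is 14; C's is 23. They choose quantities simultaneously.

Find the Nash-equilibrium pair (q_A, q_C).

39.9375, 37.6875

Firm A's profit: π = q_A(329 − 3q_A − 2q_C) − 14q_A.
∂π/∂q_A = 315 − 6q_A − 2q_C = 0 ⇒ q_A = 52.5 − (1/3)q_C.
Similarly q_C = 51 − (1/3)q_A.
Substituting the second reaction function into the first: q_A = 52.5 − (1/3)(51 − (1/3)q_A), which gives (8/9)q_A = 35.5 ⇒ q_A = 39.9375.
Then q_C = 51 − (1/3)·39.9375 = 37.6875.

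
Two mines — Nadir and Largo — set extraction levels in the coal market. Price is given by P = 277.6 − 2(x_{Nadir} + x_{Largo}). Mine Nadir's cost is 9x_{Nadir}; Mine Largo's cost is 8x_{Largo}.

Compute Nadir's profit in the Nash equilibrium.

Mine Nadir's profit: π = x_{Nadir}(277.6 − 2(x_{Nadir} + x_{Largo})) − 9x_{Nadir}.
∂π/∂x_{Nadir} = 268.6 − 4x_{Nadir} − 2x_{Largo} = 0, so x_{Nadir} = 67.15 − 0.5x_{Largo}.
By the same steps for Largo: x_{Largo} = 67.4 − 0.5x_{Nadir}.
Solving the two reaction functions simultaneously: (1 − (−0.5)(−0.5))x_{Nadir} = 67.15 − 0.5·67.4, so 0.75x_{Nadir} = 33.45 and x_{Nadir} = 44.6.
Then x_{Largo} = 67.4 − 0.5·44.6 = 45.1.
Price P = 277.6 − 2·89.7 = 98.2.
Nadir's profit: (98.2 − 9)·44.6 = 3978.32.

3978.32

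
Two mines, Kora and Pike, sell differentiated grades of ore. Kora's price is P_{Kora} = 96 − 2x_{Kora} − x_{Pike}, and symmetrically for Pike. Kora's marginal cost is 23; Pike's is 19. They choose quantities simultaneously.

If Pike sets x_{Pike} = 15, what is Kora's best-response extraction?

Mine Kora's profit: π = x_{Kora}(96 − 2x_{Kora} − x_{Pike}) − 23x_{Kora}.
∂π/∂x_{Kora} = 73 − 4x_{Kora} − x_{Pike} = 0 ⇒ x_{Kora} = 18.25 − 0.25x_{Pike}.
At x_{Pike} = 15: x_{Kora} = 18.25 − 0.25·15 = 14.5.

14.5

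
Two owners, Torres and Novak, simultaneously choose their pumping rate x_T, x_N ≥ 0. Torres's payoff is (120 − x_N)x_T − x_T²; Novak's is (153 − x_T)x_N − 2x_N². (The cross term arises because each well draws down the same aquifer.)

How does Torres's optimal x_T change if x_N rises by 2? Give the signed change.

Expanding Torres's payoff: 120x_T − x_Nx_T − x_T².
∂π/∂x_T = 120 − x_N − 2x_T = 0, so x_T = 60 − 0.5x_N.
The reaction-function slope is −0.5, so a 2-unit rise in x_N moves x_T by −0.5 × 2 = −1. Torres's best response falls — the actions are strategic substitutes.

-1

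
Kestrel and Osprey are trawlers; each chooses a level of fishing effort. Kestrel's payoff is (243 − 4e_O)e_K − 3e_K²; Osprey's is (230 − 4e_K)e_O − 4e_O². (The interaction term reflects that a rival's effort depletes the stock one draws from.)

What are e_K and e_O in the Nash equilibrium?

32, 12.75

Expanding Kestrel's payoff: 243e_K − 4e_Oe_K − 3e_K².
∂π/∂e_K = 243 − 4e_O − 6e_K = 0, so e_K = 40.5 − (2/3)e_O.
Likewise for Osprey: e_O = 28.75 − 0.5e_K.
Plugging e_O into Kestrel's best response: e_K = 40.5 − (2/3)(28.75 − 0.5e_K) ⇒ (2/3)e_K = 64/3, so e_K = 32.
Then e_O = 28.75 − 0.5·32 = 12.75.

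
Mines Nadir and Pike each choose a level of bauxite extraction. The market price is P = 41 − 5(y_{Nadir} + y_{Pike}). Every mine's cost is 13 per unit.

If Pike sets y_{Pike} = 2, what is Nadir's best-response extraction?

Mine Nadir's profit: π = y_{Nadir}(41 − 5(y_{Nadir} + y_{Pike})) − 13y_{Nadir}.
∂π/∂y_{Nadir} = 28 − 10y_{Nadir} − 5y_{Pike} = 0, so y_{Nadir} = 2.8 − 0.5y_{Pike}.
At y_{Pike} = 2: y_{Nadir} = 2.8 − 0.5·2 = 1.8.

1.8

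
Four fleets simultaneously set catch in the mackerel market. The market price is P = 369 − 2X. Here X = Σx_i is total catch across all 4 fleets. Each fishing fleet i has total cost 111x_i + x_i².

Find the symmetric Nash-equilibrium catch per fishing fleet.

21.5

A representative fishing fleet's profit is π_i = x_i(369 − 2X) − 111x_i − x_i², with X = x_i + Σ_{j≠i} x_j.
First-order condition: 258 − 6x_i − 2Σ_{j≠i} x_j = 0.
With identical fishing fleets, set every x_j = x: then 258 − 6x − 6x = 0, i.e. x = 258/12 = 21.5.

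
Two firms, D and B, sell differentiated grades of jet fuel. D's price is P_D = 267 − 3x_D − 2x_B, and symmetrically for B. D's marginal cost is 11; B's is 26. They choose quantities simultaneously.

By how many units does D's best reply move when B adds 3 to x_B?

Firm D's profit: π = x_D(267 − 3x_D − 2x_B) − 11x_D.
∂π/∂x_D = 256 − 6x_D − 2x_B = 0 ⇒ x_D = 128/3 − (1/3)x_B.
The reaction-function slope is −1/3, so a 3-unit rise in x_B moves x_D by −1/3 × 3 = −1. D's best response falls — the actions are strategic substitutes.

-1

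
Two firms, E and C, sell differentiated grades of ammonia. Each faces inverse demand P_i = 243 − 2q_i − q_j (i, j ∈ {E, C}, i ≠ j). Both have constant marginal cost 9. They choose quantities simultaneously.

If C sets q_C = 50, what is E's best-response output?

46

Firm E's profit: π = q_E(243 − 2q_E − q_C) − 9q_E.
∂π/∂q_E = 234 − 4q_E − q_C = 0 ⇒ q_E = 58.5 − 0.25q_C.
At q_C = 50: q_E = 58.5 − 0.25·50 = 46.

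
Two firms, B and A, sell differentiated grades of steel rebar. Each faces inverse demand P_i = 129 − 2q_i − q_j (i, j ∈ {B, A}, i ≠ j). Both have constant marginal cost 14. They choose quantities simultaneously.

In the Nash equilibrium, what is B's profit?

Firm B's profit: π = q_B(129 − 2q_B − q_A) − 14q_B.
∂π/∂q_B = 115 − 4q_B − q_A = 0 ⇒ q_B = 28.75 − 0.25q_A.
The game is symmetric, so in equilibrium q_A = q_B: the reaction function gives 1.25q_B = 28.75, hence q_B = 23.
P_B = 129 − 2·23 − 23 = 60.
Profit = (60 − 14)·23 = 1058.

1058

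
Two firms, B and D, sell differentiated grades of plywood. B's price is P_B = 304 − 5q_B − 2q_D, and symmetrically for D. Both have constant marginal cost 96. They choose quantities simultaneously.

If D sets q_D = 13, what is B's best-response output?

18.2

Firm B's profit: π = q_B(304 − 5q_B − 2q_D) − 96q_B.
∂π/∂q_B = 208 − 10q_B − 2q_D = 0 ⇒ q_B = 20.8 − 0.2q_D.
At q_D = 13: q_B = 20.8 − 0.2·13 = 18.2.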